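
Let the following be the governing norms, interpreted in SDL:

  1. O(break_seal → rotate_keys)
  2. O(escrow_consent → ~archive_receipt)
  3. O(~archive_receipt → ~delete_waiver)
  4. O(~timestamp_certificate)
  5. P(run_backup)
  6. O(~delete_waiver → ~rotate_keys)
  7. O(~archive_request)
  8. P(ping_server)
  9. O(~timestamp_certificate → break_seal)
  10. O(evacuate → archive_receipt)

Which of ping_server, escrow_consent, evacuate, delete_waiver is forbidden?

escrow_consent

Premise 4 gives O(~timestamp_certificate).
From O(~timestamp_certificate) and premise 9, O(~timestamp_certificate → break_seal), we obtain O(break_seal).
From O(break_seal) and premise 1, O(break_seal → rotate_keys), we obtain O(rotate_keys).
The contrapositive of premise 6 (O(~delete_waiver → ~rotate_keys)) is O(rotate_keys → delete_waiver), and O(rotate_keys) is already established, so O(delete_waiver).
Premise 3 is O(~archive_receipt → ~delete_waiver); contrapositively O(delete_waiver → archive_receipt). Since O(delete_waiver) holds, K gives O(archive_receipt).
Premise 2 is O(escrow_consent → ~archive_receipt); contrapositively O(archive_receipt → ~escrow_consent). Since O(archive_receipt) holds, K gives O(~escrow_consent).
So O(~escrow_consent) holds, i.e. escrow_consent is forbidden. None of the other listed options is forbidden under the premises.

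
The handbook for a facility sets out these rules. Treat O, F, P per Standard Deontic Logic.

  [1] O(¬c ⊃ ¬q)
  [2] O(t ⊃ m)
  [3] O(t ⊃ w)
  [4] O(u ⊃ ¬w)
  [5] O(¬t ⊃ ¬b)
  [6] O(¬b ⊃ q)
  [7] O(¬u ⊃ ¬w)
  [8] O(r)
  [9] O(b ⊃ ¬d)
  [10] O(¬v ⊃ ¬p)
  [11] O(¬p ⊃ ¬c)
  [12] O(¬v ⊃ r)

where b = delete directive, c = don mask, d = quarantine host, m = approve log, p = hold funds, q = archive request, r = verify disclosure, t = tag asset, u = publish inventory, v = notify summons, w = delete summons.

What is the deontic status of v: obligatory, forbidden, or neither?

Premises 7 and 4 cover both cases: O(¬u ⊃ ¬w) and O(u ⊃ ¬w). Since ¬u ∨ u is a tautology, O(¬w) follows.
Premise 3, O(t ⊃ w), contraposes to O(¬w ⊃ ¬t); with O(¬w) we get O(¬t).
With premise 5, O(¬t ⊃ ¬b), the K-axiom yields O(¬b).
Applying K to premise 6 (O(¬b ⊃ q)) and O(¬b) yields O(q).
The contrapositive of premise 1 (O(¬c ⊃ ¬q)) is O(q ⊃ c), and O(q) is already established, so O(c).
Premise 11, O(¬p ⊃ ¬c), contraposes to O(c ⊃ p); with O(c) we get O(p).
Premise 10 is O(¬v ⊃ ¬p); contrapositively O(p ⊃ v). Since O(p) holds, K gives O(v).
Premises 2, 8, 9, 12 do not contribute to this derivation.
Hence v is obligatory.

Obligatory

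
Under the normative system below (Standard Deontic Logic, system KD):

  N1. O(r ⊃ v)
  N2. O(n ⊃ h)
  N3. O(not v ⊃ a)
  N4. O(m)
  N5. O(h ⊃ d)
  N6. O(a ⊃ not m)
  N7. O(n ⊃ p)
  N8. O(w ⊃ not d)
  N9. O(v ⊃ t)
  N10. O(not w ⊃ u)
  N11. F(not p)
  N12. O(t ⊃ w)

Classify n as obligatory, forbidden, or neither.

Forbidden

Premise 4 gives O(m).
The contrapositive of premise 6 (O(a ⊃ not m)) is O(m ⊃ not a), and O(m) is already established, so O(not a).
Premise 3 is O(not v ⊃ a); contrapositively O(not a ⊃ v). Since O(not a) holds, K gives O(v).
With premise 9, O(v ⊃ t), the K-axiom yields O(t).
From O(t) and premise 12, O(t ⊃ w), we obtain O(w).
With premise 8, O(w ⊃ not d), the K-axiom yields O(not d).
The contrapositive of premise 5 (O(h ⊃ d)) is O(not d ⊃ not h), and O(not d) is already established, so O(not h).
Premise 2, O(n ⊃ h), contraposes to O(not h ⊃ not n); with O(not h) we get O(not n).
Premises 1, 7, 10, 11 do not contribute to this derivation.
Thus O(not n), which is F(n): n is forbidden.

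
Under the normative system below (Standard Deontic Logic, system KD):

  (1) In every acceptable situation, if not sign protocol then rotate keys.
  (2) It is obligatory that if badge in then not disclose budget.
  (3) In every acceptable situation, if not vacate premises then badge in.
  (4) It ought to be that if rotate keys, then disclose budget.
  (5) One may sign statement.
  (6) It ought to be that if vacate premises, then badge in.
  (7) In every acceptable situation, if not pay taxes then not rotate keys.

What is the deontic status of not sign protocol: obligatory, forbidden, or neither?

Forbidden

Premises 6 and 3 are O(vacate_premises → badge_in) and O(¬vacate_premises → badge_in); every ideal world satisfies vacate_premises or ¬vacate_premises, so in either case badge_in holds — hence O(badge_in).
With premise 2, O(badge_in → ¬disclose_budget), the K-axiom yields O(¬disclose_budget).
Premise 4 is O(rotate_keys → disclose_budget); contrapositively O(¬disclose_budget → ¬rotate_keys). Since O(¬disclose_budget) holds, K gives O(¬rotate_keys).
The contrapositive of premise 1 (O(¬sign_protocol → rotate_keys)) is O(¬rotate_keys → sign_protocol), and O(¬rotate_keys) is already established, so O(sign_protocol).
Premises 5, 7 do not contribute to this derivation.
Thus O(sign_protocol), which is F(¬sign_protocol): ¬sign_protocol is forbidden.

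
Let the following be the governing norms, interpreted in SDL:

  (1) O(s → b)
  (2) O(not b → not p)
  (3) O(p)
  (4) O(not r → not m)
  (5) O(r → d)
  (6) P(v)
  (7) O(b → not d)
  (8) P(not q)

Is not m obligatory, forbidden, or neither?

Obligatory

Premise 3 gives O(p).
The contrapositive of premise 2 (O(not b → not p)) is O(p → b), and O(p) is already established, so O(b).
With premise 7, O(b → not d), the K-axiom yields O(not d).
The contrapositive of premise 5 (O(r → d)) is O(not d → not r), and O(not d) is already established, so O(not r).
Applying K to premise 4 (O(not r → not m)) and O(not r) yields O(not m).
Premises 1, 6, 8 do not contribute to this derivation.
Hence not m is obligatory.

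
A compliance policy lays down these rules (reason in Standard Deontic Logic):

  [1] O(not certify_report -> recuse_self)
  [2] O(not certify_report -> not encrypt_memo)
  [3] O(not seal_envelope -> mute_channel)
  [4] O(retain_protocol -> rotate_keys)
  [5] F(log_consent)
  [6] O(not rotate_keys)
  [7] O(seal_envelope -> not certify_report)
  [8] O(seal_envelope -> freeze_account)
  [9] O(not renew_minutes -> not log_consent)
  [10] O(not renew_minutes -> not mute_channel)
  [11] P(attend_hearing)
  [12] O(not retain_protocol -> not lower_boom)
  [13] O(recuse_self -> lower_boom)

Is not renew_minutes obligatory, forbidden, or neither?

Forbidden

Premise 6 gives O(not rotate_keys).
Premise 4 is O(retain_protocol -> rotate_keys); contrapositively O(not rotate_keys -> not retain_protocol). Since O(not rotate_keys) holds, K gives O(not retain_protocol).
From O(not retain_protocol) and premise 12, O(not retain_protocol -> not lower_boom), we obtain O(not lower_boom).
Premise 13 is O(recuse_self -> lower_boom); contrapositively O(not lower_boom -> not recuse_self). Since O(not lower_boom) holds, K gives O(not recuse_self).
Premise 1, O(not certify_report -> recuse_self), contraposes to O(not recuse_self -> certify_report); with O(not recuse_self) we get O(certify_report).
Premise 7 is O(seal_envelope -> not certify_report); contrapositively O(certify_report -> not seal_envelope). Since O(certify_report) holds, K gives O(not seal_envelope).
Applying K to premise 3 (O(not seal_envelope -> mute_channel)) and O(not seal_envelope) yields O(mute_channel).
The contrapositive of premise 10 (O(not renew_minutes -> not mute_channel)) is O(mute_channel -> renew_minutes), and O(mute_channel) is already established, so O(renew_minutes).
Premises 2, 5, 8, 9, 11 do not contribute to this derivation.
Thus O(renew_minutes), which is F(not renew_minutes): not renew_minutes is forbidden.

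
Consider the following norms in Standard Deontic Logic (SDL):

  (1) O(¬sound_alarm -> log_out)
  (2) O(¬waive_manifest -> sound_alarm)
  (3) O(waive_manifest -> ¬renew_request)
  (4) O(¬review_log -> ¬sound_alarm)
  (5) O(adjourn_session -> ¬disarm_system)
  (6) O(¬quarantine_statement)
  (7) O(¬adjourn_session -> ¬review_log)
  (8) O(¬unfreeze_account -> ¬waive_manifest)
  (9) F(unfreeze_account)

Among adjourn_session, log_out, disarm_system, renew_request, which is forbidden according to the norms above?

disarm_system

F(unfreeze_account) at premise 9 means O(¬unfreeze_account).
Premise 8 is O(¬unfreeze_account -> ¬waive_manifest); since O(¬unfreeze_account), deontic closure gives O(¬waive_manifest).
From O(¬waive_manifest) and premise 2, O(¬waive_manifest -> sound_alarm), we obtain O(sound_alarm).
Premise 4, O(¬review_log -> ¬sound_alarm), contraposes to O(sound_alarm -> review_log); with O(sound_alarm) we get O(review_log).
The contrapositive of premise 7 (O(¬adjourn_session -> ¬review_log)) is O(review_log -> adjourn_session), and O(review_log) is already established, so O(adjourn_session).
Premise 5 is O(adjourn_session -> ¬disarm_system); since O(adjourn_session), deontic closure gives O(¬disarm_system).
So O(¬disarm_system) holds, i.e. disarm_system is forbidden. None of the other listed options is forbidden under the premises.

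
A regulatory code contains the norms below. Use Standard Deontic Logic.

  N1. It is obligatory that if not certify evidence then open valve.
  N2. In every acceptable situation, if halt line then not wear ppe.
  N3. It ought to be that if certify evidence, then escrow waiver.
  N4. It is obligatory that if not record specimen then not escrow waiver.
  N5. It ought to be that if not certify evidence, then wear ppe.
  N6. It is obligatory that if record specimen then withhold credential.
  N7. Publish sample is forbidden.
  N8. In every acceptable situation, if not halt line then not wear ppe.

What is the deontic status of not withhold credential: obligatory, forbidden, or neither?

Forbidden

Premises 2 and 8 are O(halt_line → ¬wear_ppe) and O(¬halt_line → ¬wear_ppe); every ideal world satisfies halt_line or ¬halt_line, so in either case ¬wear_ppe holds — hence O(¬wear_ppe).
Premise 5 is O(¬certify_evidence → wear_ppe); contrapositively O(¬wear_ppe → certify_evidence). Since O(¬wear_ppe) holds, K gives O(certify_evidence).
With premise 3, O(certify_evidence → escrow_waiver), the K-axiom yields O(escrow_waiver).
Premise 4, O(¬record_specimen → ¬escrow_waiver), contraposes to O(escrow_waiver → record_specimen); with O(escrow_waiver) we get O(record_specimen).
With premise 6, O(record_specimen → withhold_credential), the K-axiom yields O(withhold_credential).
Premises 1, 7 do not contribute to this derivation.
Thus O(withhold_credential), which is F(¬withhold_credential): ¬withhold_credential is forbidden.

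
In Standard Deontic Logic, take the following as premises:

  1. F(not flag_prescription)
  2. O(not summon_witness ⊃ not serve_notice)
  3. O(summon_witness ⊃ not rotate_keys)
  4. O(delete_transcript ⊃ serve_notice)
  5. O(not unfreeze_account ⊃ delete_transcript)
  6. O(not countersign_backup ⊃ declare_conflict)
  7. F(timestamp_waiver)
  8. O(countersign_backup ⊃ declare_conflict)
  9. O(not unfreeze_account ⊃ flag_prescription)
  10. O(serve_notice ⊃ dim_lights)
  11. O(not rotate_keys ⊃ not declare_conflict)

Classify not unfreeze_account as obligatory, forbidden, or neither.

Premises 6 and 8 are O(not countersign_backup ⊃ declare_conflict) and O(countersign_backup ⊃ declare_conflict); every ideal world satisfies not countersign_backup or countersign_backup, so in either case declare_conflict holds — hence O(declare_conflict).
The contrapositive of premise 11 (O(not rotate_keys ⊃ not declare_conflict)) is O(declare_conflict ⊃ rotate_keys), and O(declare_conflict) is already established, so O(rotate_keys).
The contrapositive of premise 3 (O(summon_witness ⊃ not rotate_keys)) is O(rotate_keys ⊃ not summon_witness), and O(rotate_keys) is already established, so O(not summon_witness).
Applying K to premise 2 (O(not summon_witness ⊃ not serve_notice)) and O(not summon_witness) yields O(not serve_notice).
The contrapositive of premise 4 (O(delete_transcript ⊃ serve_notice)) is O(not serve_notice ⊃ not delete_transcript), and O(not serve_notice) is already established, so O(not delete_transcript).
Premise 5 is O(not unfreeze_account ⊃ delete_transcript); contrapositively O(not delete_transcript ⊃ unfreeze_account). Since O(not delete_transcript) holds, K gives O(unfreeze_account).
Premises 1, 7, 9, 10 do not contribute to this derivation.
Thus O(unfreeze_account), which is F(not unfreeze_account): not unfreeze_account is forbidden.

Forbidden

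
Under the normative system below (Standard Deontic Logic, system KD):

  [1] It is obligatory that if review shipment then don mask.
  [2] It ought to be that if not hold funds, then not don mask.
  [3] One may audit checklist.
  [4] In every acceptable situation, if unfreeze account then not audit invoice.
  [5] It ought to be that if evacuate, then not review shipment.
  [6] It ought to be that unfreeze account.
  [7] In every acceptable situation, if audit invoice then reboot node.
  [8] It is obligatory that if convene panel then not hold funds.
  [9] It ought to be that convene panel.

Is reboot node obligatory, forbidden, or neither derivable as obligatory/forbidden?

Premise 7 is O(audit_invoice → reboot_node), but O(audit_invoice) is not derivable from the premises, so it does not yield O(reboot_node).
No premise or chain of K-axiom applications forces O(reboot_node), and none forces O(¬reboot_node). So reboot_node is neither obligatory nor forbidden under these norms.

Neither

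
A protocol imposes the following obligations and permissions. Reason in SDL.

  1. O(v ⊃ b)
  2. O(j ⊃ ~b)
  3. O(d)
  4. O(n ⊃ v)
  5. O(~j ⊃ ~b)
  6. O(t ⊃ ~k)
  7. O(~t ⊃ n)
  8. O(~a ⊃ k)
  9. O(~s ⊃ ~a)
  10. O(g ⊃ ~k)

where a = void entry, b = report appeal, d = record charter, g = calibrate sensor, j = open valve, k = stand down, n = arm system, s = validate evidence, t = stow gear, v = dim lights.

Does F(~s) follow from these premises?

Yes

Premises 5 and 2 are O(~j ⊃ ~b) and O(j ⊃ ~b); every ideal world satisfies ~j or j, so in either case ~b holds — hence O(~b).
The contrapositive of premise 1 (O(v ⊃ b)) is O(~b ⊃ ~v), and O(~b) is already established, so O(~v).
Premise 4, O(n ⊃ v), contraposes to O(~v ⊃ ~n); with O(~v) we get O(~n).
Premise 7, O(~t ⊃ n), contraposes to O(~n ⊃ t); with O(~n) we get O(t).
Premise 6 is O(t ⊃ ~k); since O(t), deontic closure gives O(~k).
The contrapositive of premise 8 (O(~a ⊃ k)) is O(~k ⊃ a), and O(~k) is already established, so O(a).
Premise 9, O(~s ⊃ ~a), contraposes to O(a ⊃ s); with O(a) we get O(s).
Premises 3, 10 do not contribute to this derivation.
So O(s) holds, i.e. F(~s). The claim follows.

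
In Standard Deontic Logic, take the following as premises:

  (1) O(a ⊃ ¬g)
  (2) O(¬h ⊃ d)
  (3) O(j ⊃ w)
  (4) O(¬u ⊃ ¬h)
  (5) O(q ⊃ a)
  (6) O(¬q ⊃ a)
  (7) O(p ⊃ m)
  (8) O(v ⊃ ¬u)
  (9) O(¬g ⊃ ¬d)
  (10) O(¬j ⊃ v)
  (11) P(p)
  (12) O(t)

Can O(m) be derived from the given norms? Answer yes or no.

No

Premise 7 is O(p ⊃ m), but O(p) is not derivable from the premises (the permission P(p) asserts only ¬O(¬p), not O(p)), so it does not yield O(m).
No other premise forces O(m). An ideal world satisfying every premise can still have m false, so O(m) is not derivable.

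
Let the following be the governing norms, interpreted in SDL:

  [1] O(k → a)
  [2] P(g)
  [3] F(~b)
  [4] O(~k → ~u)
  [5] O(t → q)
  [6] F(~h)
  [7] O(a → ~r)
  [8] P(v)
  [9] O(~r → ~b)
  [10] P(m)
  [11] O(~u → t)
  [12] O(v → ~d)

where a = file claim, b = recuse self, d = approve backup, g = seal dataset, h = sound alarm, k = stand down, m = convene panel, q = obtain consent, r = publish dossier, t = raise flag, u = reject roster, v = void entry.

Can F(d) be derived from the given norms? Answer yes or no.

Premise 12 is O(v → ~d), but O(v) is not derivable from the premises (the permission P(v) asserts only ~O(~v), not O(v)), so it does not yield O(~d).
No other premise forces O(~d). An ideal world satisfying every premise can still have d true, so F(d) is not derivable.

No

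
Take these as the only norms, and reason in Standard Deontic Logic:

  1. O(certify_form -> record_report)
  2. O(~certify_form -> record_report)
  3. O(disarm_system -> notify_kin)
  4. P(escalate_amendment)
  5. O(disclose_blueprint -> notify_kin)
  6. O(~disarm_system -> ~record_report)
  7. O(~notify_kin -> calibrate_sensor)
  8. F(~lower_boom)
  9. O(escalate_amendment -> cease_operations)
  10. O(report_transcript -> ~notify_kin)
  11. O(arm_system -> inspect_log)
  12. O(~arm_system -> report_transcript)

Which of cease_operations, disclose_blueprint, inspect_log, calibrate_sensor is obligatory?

inspect_log

Premises 2 and 1 cover both cases: O(~certify_form -> record_report) and O(certify_form -> record_report). Since ~certify_form ∨ certify_form is a tautology, O(record_report) follows.
Premise 6 is O(~disarm_system -> ~record_report); contrapositively O(record_report -> disarm_system). Since O(record_report) holds, K gives O(disarm_system).
Premise 3 is O(disarm_system -> notify_kin); since O(disarm_system), deontic closure gives O(notify_kin).
Premise 10 is O(report_transcript -> ~notify_kin); contrapositively O(notify_kin -> ~report_transcript). Since O(notify_kin) holds, K gives O(~report_transcript).
The contrapositive of premise 12 (O(~arm_system -> report_transcript)) is O(~report_transcript -> arm_system), and O(~report_transcript) is already established, so O(arm_system).
Applying K to premise 11 (O(arm_system -> inspect_log)) and O(arm_system) yields O(inspect_log).
So O(inspect_log) holds — inspect_log is obligatory. None of the other listed options is made obligatory by any chain of premises.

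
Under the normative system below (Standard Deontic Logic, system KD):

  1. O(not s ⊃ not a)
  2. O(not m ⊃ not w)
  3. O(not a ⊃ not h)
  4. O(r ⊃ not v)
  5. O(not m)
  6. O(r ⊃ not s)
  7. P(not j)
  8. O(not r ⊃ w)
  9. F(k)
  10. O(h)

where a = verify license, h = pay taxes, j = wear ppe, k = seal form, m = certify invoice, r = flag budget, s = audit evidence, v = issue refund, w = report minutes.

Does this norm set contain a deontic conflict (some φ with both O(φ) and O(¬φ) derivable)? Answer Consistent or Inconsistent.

Inconsistent

Premise 10 states O(h) outright.
Premise 3, O(not a ⊃ not h), contraposes to O(h ⊃ a); with O(h) we get O(a).
The contrapositive of premise 1 (O(not s ⊃ not a)) is O(a ⊃ s), and O(a) is already established, so O(s).
Premise 6, O(r ⊃ not s), contraposes to O(s ⊃ not r); with O(s) we get O(not r).
Applying K to premise 8 (O(not r ⊃ w)) and O(not r) yields O(w).
Premise 2 is O(not m ⊃ not w); contrapositively O(w ⊃ m). Since O(w) holds, K gives O(m).
However, premise 5 gives O(not m).
We now have both O(m) and O(not m) — m is simultaneously obligatory and forbidden, violating the D-axiom.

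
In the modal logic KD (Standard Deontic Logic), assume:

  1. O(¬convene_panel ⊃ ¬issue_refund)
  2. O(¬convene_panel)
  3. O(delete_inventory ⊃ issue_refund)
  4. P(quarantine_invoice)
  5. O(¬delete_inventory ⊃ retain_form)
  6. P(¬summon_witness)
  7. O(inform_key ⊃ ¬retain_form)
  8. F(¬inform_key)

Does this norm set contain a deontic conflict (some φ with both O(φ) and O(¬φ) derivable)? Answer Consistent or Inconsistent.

Premise 2 states O(¬convene_panel) outright.
With premise 1, O(¬convene_panel ⊃ ¬issue_refund), the K-axiom yields O(¬issue_refund).
The contrapositive of premise 3 (O(delete_inventory ⊃ issue_refund)) is O(¬issue_refund ⊃ ¬delete_inventory), and O(¬issue_refund) is already established, so O(¬delete_inventory).
From O(¬delete_inventory) and premise 5, O(¬delete_inventory ⊃ retain_form), we obtain O(retain_form).
Premise 7, O(inform_key ⊃ ¬retain_form), contraposes to O(retain_form ⊃ ¬inform_key); with O(retain_form) we get O(¬inform_key).
But premise 8, F(¬inform_key), means O(inform_key).
We now have both O(¬inform_key) and O(inform_key) — inform_key is simultaneously obligatory and forbidden, violating the D-axiom.

Inconsistent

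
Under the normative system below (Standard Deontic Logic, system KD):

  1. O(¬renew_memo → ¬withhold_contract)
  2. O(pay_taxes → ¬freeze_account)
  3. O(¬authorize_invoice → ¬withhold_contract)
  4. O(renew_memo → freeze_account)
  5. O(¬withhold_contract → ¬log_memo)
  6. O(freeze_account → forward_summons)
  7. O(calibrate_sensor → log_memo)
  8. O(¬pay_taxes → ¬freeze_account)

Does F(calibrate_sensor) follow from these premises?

Yes

By case analysis on ¬pay_taxes: premise 8 gives O(¬pay_taxes → ¬freeze_account) and premise 2 gives O(pay_taxes → ¬freeze_account), so O(¬freeze_account) either way.
The contrapositive of premise 4 (O(renew_memo → freeze_account)) is O(¬freeze_account → ¬renew_memo), and O(¬freeze_account) is already established, so O(¬renew_memo).
Applying K to premise 1 (O(¬renew_memo → ¬withhold_contract)) and O(¬renew_memo) yields O(¬withhold_contract).
With premise 5, O(¬withhold_contract → ¬log_memo), the K-axiom yields O(¬log_memo).
Premise 7 is O(calibrate_sensor → log_memo); contrapositively O(¬log_memo → ¬calibrate_sensor). Since O(¬log_memo) holds, K gives O(¬calibrate_sensor).
Premises 3, 6 do not contribute to this derivation.
So O(¬calibrate_sensor) holds, i.e. F(calibrate_sensor). The claim follows.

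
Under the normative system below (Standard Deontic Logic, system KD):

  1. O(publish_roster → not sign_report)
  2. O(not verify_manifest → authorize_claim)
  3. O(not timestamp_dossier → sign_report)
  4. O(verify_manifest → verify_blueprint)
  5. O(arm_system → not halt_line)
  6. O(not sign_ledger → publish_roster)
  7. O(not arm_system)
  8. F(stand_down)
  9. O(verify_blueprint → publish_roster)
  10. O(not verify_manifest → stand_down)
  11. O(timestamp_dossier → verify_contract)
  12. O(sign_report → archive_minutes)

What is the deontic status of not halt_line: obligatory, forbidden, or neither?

Premise 5 is O(arm_system → not halt_line), but O(arm_system) is not derivable from the premises, so it does not yield O(not halt_line).
No premise or chain of K-axiom applications forces O(not halt_line), and none forces O(halt_line). So not halt_line is neither obligatory nor forbidden under these norms.

Neither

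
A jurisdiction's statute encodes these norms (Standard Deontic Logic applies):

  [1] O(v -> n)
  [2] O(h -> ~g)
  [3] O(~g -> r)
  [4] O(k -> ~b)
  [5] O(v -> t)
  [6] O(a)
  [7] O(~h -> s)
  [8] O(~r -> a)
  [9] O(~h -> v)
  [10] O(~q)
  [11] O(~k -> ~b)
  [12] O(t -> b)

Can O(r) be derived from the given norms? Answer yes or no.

Premises 11 and 4 cover both cases: O(~k -> ~b) and O(k -> ~b). Since ~k ∨ k is a tautology, O(~b) follows.
Premise 12 is O(t -> b); contrapositively O(~b -> ~t). Since O(~b) holds, K gives O(~t).
The contrapositive of premise 5 (O(v -> t)) is O(~t -> ~v), and O(~t) is already established, so O(~v).
Premise 9 is O(~h -> v); contrapositively O(~v -> h). Since O(~v) holds, K gives O(h).
From O(h) and premise 2, O(h -> ~g), we obtain O(~g).
From O(~g) and premise 3, O(~g -> r), we obtain O(r).
Premises 1, 6, 7, 8, 10 do not contribute to this derivation.
So O(r) follows.

Yes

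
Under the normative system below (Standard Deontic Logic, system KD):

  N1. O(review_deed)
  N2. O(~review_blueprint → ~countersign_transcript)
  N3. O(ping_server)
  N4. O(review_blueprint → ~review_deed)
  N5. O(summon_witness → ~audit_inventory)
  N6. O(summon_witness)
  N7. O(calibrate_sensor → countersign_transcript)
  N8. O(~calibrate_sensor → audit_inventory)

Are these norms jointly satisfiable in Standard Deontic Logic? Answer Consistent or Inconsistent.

Inconsistent

From premise 1 we have O(review_deed).
Premise 4 is O(review_blueprint → ~review_deed); contrapositively O(review_deed → ~review_blueprint). Since O(review_deed) holds, K gives O(~review_blueprint).
With premise 2, O(~review_blueprint → ~countersign_transcript), the K-axiom yields O(~countersign_transcript).
The contrapositive of premise 7 (O(calibrate_sensor → countersign_transcript)) is O(~countersign_transcript → ~calibrate_sensor), and O(~countersign_transcript) is already established, so O(~calibrate_sensor).
Premise 8 is O(~calibrate_sensor → audit_inventory); since O(~calibrate_sensor), deontic closure gives O(audit_inventory).
The contrapositive of premise 5 (O(summon_witness → ~audit_inventory)) is O(audit_inventory → ~summon_witness), and O(audit_inventory) is already established, so O(~summon_witness).
Yet premise 6 states O(summon_witness).
We now have both O(~summon_witness) and O(summon_witness) — summon_witness is simultaneously obligatory and forbidden, violating the D-axiom.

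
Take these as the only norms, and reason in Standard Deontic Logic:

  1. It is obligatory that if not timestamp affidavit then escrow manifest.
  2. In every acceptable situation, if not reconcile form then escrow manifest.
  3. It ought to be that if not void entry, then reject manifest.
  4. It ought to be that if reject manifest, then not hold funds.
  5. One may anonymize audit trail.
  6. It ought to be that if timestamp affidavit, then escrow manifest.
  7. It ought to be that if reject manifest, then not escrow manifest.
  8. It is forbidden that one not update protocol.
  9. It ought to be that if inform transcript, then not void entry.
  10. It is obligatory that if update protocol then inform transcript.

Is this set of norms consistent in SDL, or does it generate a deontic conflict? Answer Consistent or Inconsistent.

Premises 6 and 1 are O(timestamp_affidavit → escrow_manifest) and O(¬timestamp_affidavit → escrow_manifest); every ideal world satisfies timestamp_affidavit or ¬timestamp_affidavit, so in either case escrow_manifest holds — hence O(escrow_manifest).
Premise 7, O(reject_manifest → ¬escrow_manifest), contraposes to O(escrow_manifest → ¬reject_manifest); with O(escrow_manifest) we get O(¬reject_manifest).
The contrapositive of premise 3 (O(¬void_entry → reject_manifest)) is O(¬reject_manifest → void_entry), and O(¬reject_manifest) is already established, so O(void_entry).
Premise 9 is O(inform_transcript → ¬void_entry); contrapositively O(void_entry → ¬inform_transcript). Since O(void_entry) holds, K gives O(¬inform_transcript).
Premise 10 is O(update_protocol → inform_transcript); contrapositively O(¬inform_transcript → ¬update_protocol). Since O(¬inform_transcript) holds, K gives O(¬update_protocol).
But premise 8, F(¬update_protocol), means O(update_protocol).
We now have both O(¬update_protocol) and O(update_protocol) — update_protocol is simultaneously obligatory and forbidden, violating the D-axiom.

Inconsistent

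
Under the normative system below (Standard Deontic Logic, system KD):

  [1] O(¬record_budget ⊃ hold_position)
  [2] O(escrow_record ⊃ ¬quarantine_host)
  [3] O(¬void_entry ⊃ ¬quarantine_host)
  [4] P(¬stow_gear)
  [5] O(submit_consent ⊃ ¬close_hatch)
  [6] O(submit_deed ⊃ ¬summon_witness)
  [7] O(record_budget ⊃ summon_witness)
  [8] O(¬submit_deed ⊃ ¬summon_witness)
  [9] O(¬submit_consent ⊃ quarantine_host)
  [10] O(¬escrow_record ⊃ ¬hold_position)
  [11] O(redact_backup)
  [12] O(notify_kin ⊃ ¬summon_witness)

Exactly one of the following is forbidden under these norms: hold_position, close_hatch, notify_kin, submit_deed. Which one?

close_hatch

Premises 6 and 8 cover both cases: O(submit_deed ⊃ ¬summon_witness) and O(¬submit_deed ⊃ ¬summon_witness). Since submit_deed ∨ ¬submit_deed is a tautology, O(¬summon_witness) follows.
Premise 7 is O(record_budget ⊃ summon_witness); contrapositively O(¬summon_witness ⊃ ¬record_budget). Since O(¬summon_witness) holds, K gives O(¬record_budget).
Applying K to premise 1 (O(¬record_budget ⊃ hold_position)) and O(¬record_budget) yields O(hold_position).
The contrapositive of premise 10 (O(¬escrow_record ⊃ ¬hold_position)) is O(hold_position ⊃ escrow_record), and O(hold_position) is already established, so O(escrow_record).
Premise 2 is O(escrow_record ⊃ ¬quarantine_host); since O(escrow_record), deontic closure gives O(¬quarantine_host).
The contrapositive of premise 9 (O(¬submit_consent ⊃ quarantine_host)) is O(¬quarantine_host ⊃ submit_consent), and O(¬quarantine_host) is already established, so O(submit_consent).
From O(submit_consent) and premise 5, O(submit_consent ⊃ ¬close_hatch), we obtain O(¬close_hatch).
So O(¬close_hatch) holds, i.e. close_hatch is forbidden. None of the other listed options is forbidden under the premises.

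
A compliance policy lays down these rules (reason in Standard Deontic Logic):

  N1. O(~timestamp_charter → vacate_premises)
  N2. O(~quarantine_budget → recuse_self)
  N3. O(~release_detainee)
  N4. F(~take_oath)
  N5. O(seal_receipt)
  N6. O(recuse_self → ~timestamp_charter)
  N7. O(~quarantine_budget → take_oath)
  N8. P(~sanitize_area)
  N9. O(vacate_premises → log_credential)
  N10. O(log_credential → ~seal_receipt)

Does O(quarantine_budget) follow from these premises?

Yes

From premise 5 we have O(seal_receipt).
Premise 10 is O(log_credential → ~seal_receipt); contrapositively O(seal_receipt → ~log_credential). Since O(seal_receipt) holds, K gives O(~log_credential).
Premise 9, O(vacate_premises → log_credential), contraposes to O(~log_credential → ~vacate_premises); with O(~log_credential) we get O(~vacate_premises).
Premise 1, O(~timestamp_charter → vacate_premises), contraposes to O(~vacate_premises → timestamp_charter); with O(~vacate_premises) we get O(timestamp_charter).
Premise 6 is O(recuse_self → ~timestamp_charter); contrapositively O(timestamp_charter → ~recuse_self). Since O(timestamp_charter) holds, K gives O(~recuse_self).
The contrapositive of premise 2 (O(~quarantine_budget → recuse_self)) is O(~recuse_self → quarantine_budget), and O(~recuse_self) is already established, so O(quarantine_budget).
Premises 3, 4, 7, 8 do not contribute to this derivation.
So O(quarantine_budget) follows.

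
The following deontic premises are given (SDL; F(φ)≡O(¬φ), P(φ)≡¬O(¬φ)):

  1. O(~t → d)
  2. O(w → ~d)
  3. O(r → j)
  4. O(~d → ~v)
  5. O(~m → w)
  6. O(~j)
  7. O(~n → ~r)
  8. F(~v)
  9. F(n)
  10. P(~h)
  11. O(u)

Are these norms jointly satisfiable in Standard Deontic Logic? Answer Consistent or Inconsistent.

Consistent

Premise 3 is O(r → j), but O(r) is not derivable from the premises, so it does not yield O(j).
So O(j) is not derivable, and the apparent clash with O(~j) does not arise.
A world satisfying every obligation exists (e.g. d=true, h=false, j=false, m=true, n=false, r=false, t=false, u=true, v=true, w=false); no atom is both obligatory and forbidden, so the set is consistent.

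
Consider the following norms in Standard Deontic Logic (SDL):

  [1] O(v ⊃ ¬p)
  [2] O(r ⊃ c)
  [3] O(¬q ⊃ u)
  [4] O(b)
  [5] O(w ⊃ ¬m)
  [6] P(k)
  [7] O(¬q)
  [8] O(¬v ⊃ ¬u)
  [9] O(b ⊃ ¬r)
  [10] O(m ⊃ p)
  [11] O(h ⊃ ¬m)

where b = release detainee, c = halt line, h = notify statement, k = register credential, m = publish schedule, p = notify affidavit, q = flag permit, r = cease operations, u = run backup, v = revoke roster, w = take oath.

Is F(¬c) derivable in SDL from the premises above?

No

Premise 2 is O(r ⊃ c), but O(r) is not derivable from the premises, so it does not yield O(c).
No other premise forces O(c). An ideal world satisfying every premise can still have ¬c true, so F(¬c) is not derivable.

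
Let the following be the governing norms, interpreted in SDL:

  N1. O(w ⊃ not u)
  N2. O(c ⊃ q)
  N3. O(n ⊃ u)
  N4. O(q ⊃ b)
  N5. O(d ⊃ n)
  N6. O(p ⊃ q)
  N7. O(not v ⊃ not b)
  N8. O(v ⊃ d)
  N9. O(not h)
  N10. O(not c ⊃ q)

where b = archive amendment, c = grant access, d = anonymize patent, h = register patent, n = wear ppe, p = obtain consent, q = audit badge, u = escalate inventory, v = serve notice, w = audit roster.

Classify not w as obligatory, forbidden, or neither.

Obligatory

Premises 10 and 2 are O(not c ⊃ q) and O(c ⊃ q); every ideal world satisfies not c or c, so in either case q holds — hence O(q).
From O(q) and premise 4, O(q ⊃ b), we obtain O(b).
Premise 7 is O(not v ⊃ not b); contrapositively O(b ⊃ v). Since O(b) holds, K gives O(v).
From O(v) and premise 8, O(v ⊃ d), we obtain O(d).
From O(d) and premise 5, O(d ⊃ n), we obtain O(n).
With premise 3, O(n ⊃ u), the K-axiom yields O(u).
Premise 1 is O(w ⊃ not u); contrapositively O(u ⊃ not w). Since O(u) holds, K gives O(not w).
Premises 6, 9 do not contribute to this derivation.
Hence not w is obligatory.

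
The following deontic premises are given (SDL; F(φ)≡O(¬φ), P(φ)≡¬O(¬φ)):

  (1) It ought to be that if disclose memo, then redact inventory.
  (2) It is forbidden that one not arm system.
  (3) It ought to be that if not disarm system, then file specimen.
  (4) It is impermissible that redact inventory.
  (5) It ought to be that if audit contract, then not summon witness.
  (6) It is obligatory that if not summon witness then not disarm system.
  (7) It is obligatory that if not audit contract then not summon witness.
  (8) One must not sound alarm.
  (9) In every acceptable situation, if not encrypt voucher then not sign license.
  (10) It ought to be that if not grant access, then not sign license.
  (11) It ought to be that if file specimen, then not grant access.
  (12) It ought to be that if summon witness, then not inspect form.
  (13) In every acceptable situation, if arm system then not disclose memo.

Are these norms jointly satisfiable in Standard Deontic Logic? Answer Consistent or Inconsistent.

Premise 1 is O(disclose_memo → redact_inventory), but O(disclose_memo) is not derivable from the premises, so it does not yield O(redact_inventory).
So O(redact_inventory) is not derivable, and the apparent clash with O(¬redact_inventory) does not arise.
A world satisfying every obligation exists (e.g. arm_system=true, audit_contract=false, disarm_system=false, disclose_memo=false, encrypt_voucher=false, file_specimen=true, grant_access=false, inspect_form=false, redact_inventory=false, sign_license=false, sound_alarm=false, summon_witness=false); no atom is both obligatory and forbidden, so the set is consistent.

Consistent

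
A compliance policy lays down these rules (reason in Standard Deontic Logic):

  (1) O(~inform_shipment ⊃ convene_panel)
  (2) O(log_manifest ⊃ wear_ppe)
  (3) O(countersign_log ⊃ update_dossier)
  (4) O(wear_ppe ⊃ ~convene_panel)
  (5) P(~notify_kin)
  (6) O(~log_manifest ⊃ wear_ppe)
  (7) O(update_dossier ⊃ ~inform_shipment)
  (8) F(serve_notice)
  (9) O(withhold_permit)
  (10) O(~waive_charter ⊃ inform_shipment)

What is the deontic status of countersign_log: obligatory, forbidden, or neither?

Forbidden

By case analysis on log_manifest: premise 2 gives O(log_manifest ⊃ wear_ppe) and premise 6 gives O(~log_manifest ⊃ wear_ppe), so O(wear_ppe) either way.
Premise 4 is O(wear_ppe ⊃ ~convene_panel); since O(wear_ppe), deontic closure gives O(~convene_panel).
Premise 1 is O(~inform_shipment ⊃ convene_panel); contrapositively O(~convene_panel ⊃ inform_shipment). Since O(~convene_panel) holds, K gives O(inform_shipment).
Premise 7, O(update_dossier ⊃ ~inform_shipment), contraposes to O(inform_shipment ⊃ ~update_dossier); with O(inform_shipment) we get O(~update_dossier).
The contrapositive of premise 3 (O(countersign_log ⊃ update_dossier)) is O(~update_dossier ⊃ ~countersign_log), and O(~update_dossier) is already established, so O(~countersign_log).
Premises 5, 8, 9, 10 do not contribute to this derivation.
Thus O(~countersign_log), which is F(countersign_log): countersign_log is forbidden.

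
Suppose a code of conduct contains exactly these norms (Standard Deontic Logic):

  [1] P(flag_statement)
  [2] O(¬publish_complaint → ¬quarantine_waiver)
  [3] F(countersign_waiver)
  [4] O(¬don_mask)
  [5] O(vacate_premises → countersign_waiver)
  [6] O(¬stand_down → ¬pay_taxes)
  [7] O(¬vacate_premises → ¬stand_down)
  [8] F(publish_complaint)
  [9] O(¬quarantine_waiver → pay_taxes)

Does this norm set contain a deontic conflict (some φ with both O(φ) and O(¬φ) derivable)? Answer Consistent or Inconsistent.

Premise 3, F(countersign_waiver), is equivalent to O(¬countersign_waiver).
The contrapositive of premise 5 (O(vacate_premises → countersign_waiver)) is O(¬countersign_waiver → ¬vacate_premises), and O(¬countersign_waiver) is already established, so O(¬vacate_premises).
With premise 7, O(¬vacate_premises → ¬stand_down), the K-axiom yields O(¬stand_down).
From O(¬stand_down) and premise 6, O(¬stand_down → ¬pay_taxes), we obtain O(¬pay_taxes).
The contrapositive of premise 9 (O(¬quarantine_waiver → pay_taxes)) is O(¬pay_taxes → quarantine_waiver), and O(¬pay_taxes) is already established, so O(quarantine_waiver).
Premise 2, O(¬publish_complaint → ¬quarantine_waiver), contraposes to O(quarantine_waiver → publish_complaint); with O(quarantine_waiver) we get O(publish_complaint).
However, F(publish_complaint) at premise 8 amounts to O(¬publish_complaint).
We now have both O(publish_complaint) and O(¬publish_complaint) — publish_complaint is simultaneously obligatory and forbidden, violating the D-axiom.

Inconsistent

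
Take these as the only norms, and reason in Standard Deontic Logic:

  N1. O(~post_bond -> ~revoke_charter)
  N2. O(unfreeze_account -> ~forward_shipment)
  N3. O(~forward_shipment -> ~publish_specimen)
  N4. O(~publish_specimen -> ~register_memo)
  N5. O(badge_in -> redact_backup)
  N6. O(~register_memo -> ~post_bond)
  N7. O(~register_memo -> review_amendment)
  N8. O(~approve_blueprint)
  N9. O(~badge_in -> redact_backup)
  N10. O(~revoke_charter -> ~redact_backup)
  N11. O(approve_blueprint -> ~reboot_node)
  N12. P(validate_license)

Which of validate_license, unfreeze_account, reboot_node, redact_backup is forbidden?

Premises 5 and 9 cover both cases: O(badge_in -> redact_backup) and O(~badge_in -> redact_backup). Since badge_in ∨ ~badge_in is a tautology, O(redact_backup) follows.
Premise 10, O(~revoke_charter -> ~redact_backup), contraposes to O(redact_backup -> revoke_charter); with O(redact_backup) we get O(revoke_charter).
The contrapositive of premise 1 (O(~post_bond -> ~revoke_charter)) is O(revoke_charter -> post_bond), and O(revoke_charter) is already established, so O(post_bond).
Premise 6 is O(~register_memo -> ~post_bond); contrapositively O(post_bond -> register_memo). Since O(post_bond) holds, K gives O(register_memo).
The contrapositive of premise 4 (O(~publish_specimen -> ~register_memo)) is O(register_memo -> publish_specimen), and O(register_memo) is already established, so O(publish_specimen).
The contrapositive of premise 3 (O(~forward_shipment -> ~publish_specimen)) is O(publish_specimen -> forward_shipment), and O(publish_specimen) is already established, so O(forward_shipment).
The contrapositive of premise 2 (O(unfreeze_account -> ~forward_shipment)) is O(forward_shipment -> ~unfreeze_account), and O(forward_shipment) is already established, so O(~unfreeze_account).
So O(~unfreeze_account) holds, i.e. unfreeze_account is forbidden. None of the other listed options is forbidden under the premises.

unfreeze_account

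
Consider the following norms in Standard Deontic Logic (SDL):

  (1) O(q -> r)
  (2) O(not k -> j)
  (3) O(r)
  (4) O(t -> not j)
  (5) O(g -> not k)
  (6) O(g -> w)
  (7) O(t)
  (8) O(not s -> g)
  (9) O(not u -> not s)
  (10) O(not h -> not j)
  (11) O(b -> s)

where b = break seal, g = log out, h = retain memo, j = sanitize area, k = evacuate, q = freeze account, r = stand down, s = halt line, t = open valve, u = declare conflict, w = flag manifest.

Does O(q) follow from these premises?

No

Premise 1 is O(q -> r); even if O(r) held, inferring O(q) would be affirming the consequent — invalid.
No other premise forces O(q). An ideal world satisfying every premise can still have q false, so O(q) is not derivable.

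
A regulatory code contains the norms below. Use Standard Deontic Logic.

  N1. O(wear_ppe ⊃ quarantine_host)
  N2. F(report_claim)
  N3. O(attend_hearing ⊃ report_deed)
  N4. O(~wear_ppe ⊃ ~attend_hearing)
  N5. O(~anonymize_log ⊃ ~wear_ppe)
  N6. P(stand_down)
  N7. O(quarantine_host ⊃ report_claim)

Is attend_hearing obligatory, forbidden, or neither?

Premise 2 is F(report_claim), i.e. O(~report_claim).
Premise 7 is O(quarantine_host ⊃ report_claim); contrapositively O(~report_claim ⊃ ~quarantine_host). Since O(~report_claim) holds, K gives O(~quarantine_host).
Premise 1 is O(wear_ppe ⊃ quarantine_host); contrapositively O(~quarantine_host ⊃ ~wear_ppe). Since O(~quarantine_host) holds, K gives O(~wear_ppe).
Applying K to premise 4 (O(~wear_ppe ⊃ ~attend_hearing)) and O(~wear_ppe) yields O(~attend_hearing).
Premises 3, 5, 6 do not contribute to this derivation.
Thus O(~attend_hearing), which is F(attend_hearing): attend_hearing is forbidden.

Forbidden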